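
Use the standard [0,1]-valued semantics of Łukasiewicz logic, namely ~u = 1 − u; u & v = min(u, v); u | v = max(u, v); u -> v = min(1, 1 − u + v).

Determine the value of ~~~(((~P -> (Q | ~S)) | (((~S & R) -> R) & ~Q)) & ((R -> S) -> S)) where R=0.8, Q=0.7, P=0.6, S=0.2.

0.20

~P: Łukasiewicz ¬ gives 1 − 0.6 = 0.4
~S: Łukasiewicz ¬ gives 1 − 0.2 = 0.8
(Q | ~S) = max(0.7, 0.8) = 0.8
(~P -> (Q | ~S)): min(1, 1 − 0.4 + 0.8) = 1
~S: Łukasiewicz ¬ gives 1 − 0.2 = 0.8
(~S & R) = min(0.8, 0.8) = 0.8
((~S & R) -> R): min(1, 1 − 0.8 + 0.8) = 1
~Q: Łukasiewicz ¬ gives 1 − 0.7 = 0.3
(((~S & R) -> R) & ~Q) = min(1, 0.3) = 0.3
((~P -> (Q | ~S)) | (((~S & R) -> R) & ~Q)) = max(1, 0.3) = 1
(R -> S): min(1, 1 − 0.8 + 0.2) = 0.4
((R -> S) -> S): min(1, 1 − 0.4 + 0.2) = 0.8
(((~P -> (Q | ~S)) | (((~S & R) -> R) & ~Q)) & ((R -> S) -> S)) = min(1, 0.8) = 0.8
~(((~P -> (Q | ~S)) | (((~S & R) -> R) & ~Q)) & ((R -> S) -> S)): Łukasiewicz ¬ gives 1 − 0.8 = 0.2
~~(((~P -> (Q | ~S)) | (((~S & R) -> R) & ~Q)) & ((R -> S) -> S)): Łukasiewicz ¬ gives 1 − 0.2 = 0.8
~~~(((~P -> (Q | ~S)) | (((~S & R) -> R) & ~Q)) & ((R -> S) -> S)): Łukasiewicz ¬ gives 1 − 0.8 = 0.2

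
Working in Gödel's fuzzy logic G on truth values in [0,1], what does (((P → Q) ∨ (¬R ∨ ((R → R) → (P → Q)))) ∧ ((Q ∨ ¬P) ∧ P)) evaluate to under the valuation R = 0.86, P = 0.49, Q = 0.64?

(P → Q): 0.49 ≤ 0.64, so result = 1
¬R: Gödel ¬ of 0.86 = 0 (operand ≠ 0)
(R → R): 0.86 ≤ 0.86, so result = 1
(P → Q): 0.49 ≤ 0.64, so result = 1
((R → R) → (P → Q)): 1 ≤ 1, so result = 1
(¬R ∨ ((R → R) → (P → Q))) = max(0, 1) = 1
((P → Q) ∨ (¬R ∨ ((R → R) → (P → Q)))) = max(1, 1) = 1
¬P: Gödel ¬ of 0.49 = 0 (operand ≠ 0)
(Q ∨ ¬P) = max(0.64, 0) = 0.64
((Q ∨ ¬P) ∧ P) = min(0.64, 0.49) = 0.49
(((P → Q) ∨ (¬R ∨ ((R → R) → (P → Q)))) ∧ ((Q ∨ ¬P) ∧ P)) = min(1, 0.49) = 0.49

0.49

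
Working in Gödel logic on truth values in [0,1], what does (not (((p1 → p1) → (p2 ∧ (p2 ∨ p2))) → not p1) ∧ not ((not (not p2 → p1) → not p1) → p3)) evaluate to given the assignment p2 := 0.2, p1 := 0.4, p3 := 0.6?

(p1 → p1): 0.4 ≤ 0.4, so result = 1
(p2 ∨ p2) = max(0.2, 0.2) = 0.2
(p2 ∧ (p2 ∨ p2)) = min(0.2, 0.2) = 0.2
((p1 → p1) → (p2 ∧ (p2 ∨ p2))): 1 > 0.2, so result = 0.2
not p1: Gödel ¬ of 0.4 = 0 (operand ≠ 0)
(((p1 → p1) → (p2 ∧ (p2 ∨ p2))) → not p1): 0.2 > 0, so result = 0
not (((p1 → p1) → (p2 ∧ (p2 ∨ p2))) → not p1): Gödel ¬ of 0 = 1 (operand is 0)
not p2: Gödel ¬ of 0.2 = 0 (operand ≠ 0)
(not p2 → p1): 0 ≤ 0.4, so result = 1
not (not p2 → p1): Gödel ¬ of 1 = 0 (operand ≠ 0)
not p1: Gödel ¬ of 0.4 = 0 (operand ≠ 0)
(not (not p2 → p1) → not p1): 0 ≤ 0, so result = 1
((not (not p2 → p1) → not p1) → p3): 1 > 0.6, so result = 0.6
not ((not (not p2 → p1) → not p1) → p3): Gödel ¬ of 0.6 = 0 (operand ≠ 0)
(not (((p1 → p1) → (p2 ∧ (p2 ∨ p2))) → not p1) ∧ not ((not (not p2 → p1) → not p1) → p3)) = min(1, 0) = 0

0.00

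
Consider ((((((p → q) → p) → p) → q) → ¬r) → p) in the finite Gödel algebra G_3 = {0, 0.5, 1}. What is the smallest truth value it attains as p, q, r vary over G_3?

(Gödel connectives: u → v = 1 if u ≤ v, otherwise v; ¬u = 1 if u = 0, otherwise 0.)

The minimum is attained at p = 0, q = 0, r = 0:
  (p → q): 0 ≤ 0, so result = 1
  ((p → q) → p): 1 > 0, so result = 0
  (((p → q) → p) → p): 0 ≤ 0, so result = 1
  ((((p → q) → p) → p) → q): 1 > 0, so result = 0
  ¬r: Gödel ¬ of 0 = 1 (operand is 0)
  (((((p → q) → p) → p) → q) → ¬r): 0 ≤ 1, so result = 1
  ((((((p → q) → p) → p) → q) → ¬r) → p): 1 > 0, so result = 0
Checking all 27 assignments confirms none give a value below 0.00.

0.00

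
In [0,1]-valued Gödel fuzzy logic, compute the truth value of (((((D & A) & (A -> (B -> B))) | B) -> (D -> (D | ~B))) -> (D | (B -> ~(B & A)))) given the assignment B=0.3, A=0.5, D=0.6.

0.60

(D & A) = min(0.6, 0.5) = 0.5
(B -> B): 0.3 ≤ 0.3, so result = 1
(A -> (B -> B)): 0.5 ≤ 1, so result = 1
((D & A) & (A -> (B -> B))) = min(0.5, 1) = 0.5
(((D & A) & (A -> (B -> B))) | B) = max(0.5, 0.3) = 0.5
~B: Gödel ¬ of 0.3 = 0 (operand ≠ 0)
(D | ~B) = max(0.6, 0) = 0.6
(D -> (D | ~B)): 0.6 ≤ 0.6, so result = 1
((((D & A) & (A -> (B -> B))) | B) -> (D -> (D | ~B))): 0.5 ≤ 1, so result = 1
(B & A) = min(0.3, 0.5) = 0.3
~(B & A): Gödel ¬ of 0.3 = 0 (operand ≠ 0)
(B -> ~(B & A)): 0.3 > 0, so result = 0
(D | (B -> ~(B & A))) = max(0.6, 0) = 0.6
(((((D & A) & (A -> (B -> B))) | B) -> (D -> (D | ~B))) -> (D | (B -> ~(B & A)))): 1 > 0.6, so result = 0.6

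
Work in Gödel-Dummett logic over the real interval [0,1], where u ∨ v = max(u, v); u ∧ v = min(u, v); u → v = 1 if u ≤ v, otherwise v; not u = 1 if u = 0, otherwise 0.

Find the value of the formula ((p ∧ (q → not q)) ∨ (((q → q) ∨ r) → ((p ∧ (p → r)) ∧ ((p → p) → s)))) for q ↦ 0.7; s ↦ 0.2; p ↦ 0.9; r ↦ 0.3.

not q: Gödel ¬ of 0.7 = 0 (operand ≠ 0)
(q → not q): 0.7 > 0, so result = 0
(p ∧ (q → not q)) = min(0.9, 0) = 0
(q → q): 0.7 ≤ 0.7, so result = 1
((q → q) ∨ r) = max(1, 0.3) = 1
(p → r): 0.9 > 0.3, so result = 0.3
(p ∧ (p → r)) = min(0.9, 0.3) = 0.3
(p → p): 0.9 ≤ 0.9, so result = 1
((p → p) → s): 1 > 0.2, so result = 0.2
((p ∧ (p → r)) ∧ ((p → p) → s)) = min(0.3, 0.2) = 0.2
(((q → q) ∨ r) → ((p ∧ (p → r)) ∧ ((p → p) → s))): 1 > 0.2, so result = 0.2
((p ∧ (q → not q)) ∨ (((q → q) ∨ r) → ((p ∧ (p → r)) ∧ ((p → p) → s)))) = max(0, 0.2) = 0.2

0.20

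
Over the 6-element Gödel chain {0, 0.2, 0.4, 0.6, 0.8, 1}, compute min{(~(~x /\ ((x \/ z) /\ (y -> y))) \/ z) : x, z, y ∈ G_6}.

0.20

The minimum is attained at x = 0, z = 0.2, y = 0:
  ~x: Gödel ¬ of 0 = 1 (operand is 0)
  (x \/ z) = max(0, 0.2) = 0.2
  (y -> y): 0 ≤ 0, so result = 1
  ((x \/ z) /\ (y -> y)) = min(0.2, 1) = 0.2
  (~x /\ ((x \/ z) /\ (y -> y))) = min(1, 0.2) = 0.2
  ~(~x /\ ((x \/ z) /\ (y -> y))): Gödel ¬ of 0.2 = 0 (operand ≠ 0)
  (~(~x /\ ((x \/ z) /\ (y -> y))) \/ z) = max(0, 0.2) = 0.2
Checking all 216 assignments confirms none give a value below 0.20.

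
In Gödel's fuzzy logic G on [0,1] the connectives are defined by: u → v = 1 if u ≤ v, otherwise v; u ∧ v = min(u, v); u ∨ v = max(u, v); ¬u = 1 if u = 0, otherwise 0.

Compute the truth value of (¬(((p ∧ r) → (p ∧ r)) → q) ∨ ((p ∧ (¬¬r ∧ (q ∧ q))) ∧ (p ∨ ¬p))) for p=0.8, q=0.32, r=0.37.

(p ∧ r) = min(0.8, 0.37) = 0.37
(p ∧ r) = min(0.8, 0.37) = 0.37
((p ∧ r) → (p ∧ r)): 0.37 ≤ 0.37, so result = 1
(((p ∧ r) → (p ∧ r)) → q): 1 > 0.32, so result = 0.32
¬(((p ∧ r) → (p ∧ r)) → q): Gödel ¬ of 0.32 = 0 (operand ≠ 0)
¬r: Gödel ¬ of 0.37 = 0 (operand ≠ 0)
¬¬r: Gödel ¬ of 0 = 1 (operand is 0)
(q ∧ q) = min(0.32, 0.32) = 0.32
(¬¬r ∧ (q ∧ q)) = min(1, 0.32) = 0.32
(p ∧ (¬¬r ∧ (q ∧ q))) = min(0.8, 0.32) = 0.32
¬p: Gödel ¬ of 0.8 = 0 (operand ≠ 0)
(p ∨ ¬p) = max(0.8, 0) = 0.8
((p ∧ (¬¬r ∧ (q ∧ q))) ∧ (p ∨ ¬p)) = min(0.32, 0.8) = 0.32
(¬(((p ∧ r) → (p ∧ r)) → q) ∨ ((p ∧ (¬¬r ∧ (q ∧ q))) ∧ (p ∨ ¬p))) = max(0, 0.32) = 0.32

0.32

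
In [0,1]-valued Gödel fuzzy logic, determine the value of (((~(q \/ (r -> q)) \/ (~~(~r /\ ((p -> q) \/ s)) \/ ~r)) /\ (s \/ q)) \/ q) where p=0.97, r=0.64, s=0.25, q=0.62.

0.62

(r -> q): 0.64 > 0.62, so result = 0.62
(q \/ (r -> q)) = max(0.62, 0.62) = 0.62
~(q \/ (r -> q)): Gödel ¬ of 0.62 = 0 (operand ≠ 0)
~r: Gödel ¬ of 0.64 = 0 (operand ≠ 0)
(p -> q): 0.97 > 0.62, so result = 0.62
((p -> q) \/ s) = max(0.62, 0.25) = 0.62
(~r /\ ((p -> q) \/ s)) = min(0, 0.62) = 0
~(~r /\ ((p -> q) \/ s)): Gödel ¬ of 0 = 1 (operand is 0)
~~(~r /\ ((p -> q) \/ s)): Gödel ¬ of 1 = 0 (operand ≠ 0)
~r: Gödel ¬ of 0.64 = 0 (operand ≠ 0)
(~~(~r /\ ((p -> q) \/ s)) \/ ~r) = max(0, 0) = 0
(~(q \/ (r -> q)) \/ (~~(~r /\ ((p -> q) \/ s)) \/ ~r)) = max(0, 0) = 0
(s \/ q) = max(0.25, 0.62) = 0.62
((~(q \/ (r -> q)) \/ (~~(~r /\ ((p -> q) \/ s)) \/ ~r)) /\ (s \/ q)) = min(0, 0.62) = 0
(((~(q \/ (r -> q)) \/ (~~(~r /\ ((p -> q) \/ s)) \/ ~r)) /\ (s \/ q)) \/ q) = max(0, 0.62) = 0.62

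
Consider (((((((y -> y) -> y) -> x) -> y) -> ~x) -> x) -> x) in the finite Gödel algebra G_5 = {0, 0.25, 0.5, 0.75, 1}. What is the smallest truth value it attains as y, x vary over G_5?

The minimum is attained at y = 0.25, x = 0.25:
  (y -> y): 0.25 ≤ 0.25, so result = 1
  ((y -> y) -> y): 1 > 0.25, so result = 0.25
  (((y -> y) -> y) -> x): 0.25 ≤ 0.25, so result = 1
  ((((y -> y) -> y) -> x) -> y): 1 > 0.25, so result = 0.25
  ~x: Gödel ¬ of 0.25 = 0 (operand ≠ 0)
  (((((y -> y) -> y) -> x) -> y) -> ~x): 0.25 > 0, so result = 0
  ((((((y -> y) -> y) -> x) -> y) -> ~x) -> x): 0 ≤ 0.25, so result = 1
  (((((((y -> y) -> y) -> x) -> y) -> ~x) -> x) -> x): 1 > 0.25, so result = 0.25
Checking all 25 assignments confirms none give a value below 0.25.

0.25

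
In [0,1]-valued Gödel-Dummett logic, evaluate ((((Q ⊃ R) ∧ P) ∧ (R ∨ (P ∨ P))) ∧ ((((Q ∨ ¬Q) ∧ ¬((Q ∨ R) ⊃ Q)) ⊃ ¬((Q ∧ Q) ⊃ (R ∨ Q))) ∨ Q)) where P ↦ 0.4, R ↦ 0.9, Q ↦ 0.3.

0.40

(Q ⊃ R): 0.3 ≤ 0.9, so result = 1
((Q ⊃ R) ∧ P) = min(1, 0.4) = 0.4
(P ∨ P) = max(0.4, 0.4) = 0.4
(R ∨ (P ∨ P)) = max(0.9, 0.4) = 0.9
(((Q ⊃ R) ∧ P) ∧ (R ∨ (P ∨ P))) = min(0.4, 0.9) = 0.4
¬Q: Gödel ¬ of 0.3 = 0 (operand ≠ 0)
(Q ∨ ¬Q) = max(0.3, 0) = 0.3
(Q ∨ R) = max(0.3, 0.9) = 0.9
((Q ∨ R) ⊃ Q): 0.9 > 0.3, so result = 0.3
¬((Q ∨ R) ⊃ Q): Gödel ¬ of 0.3 = 0 (operand ≠ 0)
((Q ∨ ¬Q) ∧ ¬((Q ∨ R) ⊃ Q)) = min(0.3, 0) = 0
(Q ∧ Q) = min(0.3, 0.3) = 0.3
(R ∨ Q) = max(0.9, 0.3) = 0.9
((Q ∧ Q) ⊃ (R ∨ Q)): 0.3 ≤ 0.9, so result = 1
¬((Q ∧ Q) ⊃ (R ∨ Q)): Gödel ¬ of 1 = 0 (operand ≠ 0)
(((Q ∨ ¬Q) ∧ ¬((Q ∨ R) ⊃ Q)) ⊃ ¬((Q ∧ Q) ⊃ (R ∨ Q))): 0 ≤ 0, so result = 1
((((Q ∨ ¬Q) ∧ ¬((Q ∨ R) ⊃ Q)) ⊃ ¬((Q ∧ Q) ⊃ (R ∨ Q))) ∨ Q) = max(1, 0.3) = 1
((((Q ⊃ R) ∧ P) ∧ (R ∨ (P ∨ P))) ∧ ((((Q ∨ ¬Q) ∧ ¬((Q ∨ R) ⊃ Q)) ⊃ ¬((Q ∧ Q) ⊃ (R ∨ Q))) ∨ Q)) = min(0.4, 1) = 0.4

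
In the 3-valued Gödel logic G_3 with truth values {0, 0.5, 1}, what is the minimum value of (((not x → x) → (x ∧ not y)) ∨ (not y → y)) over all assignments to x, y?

The minimum is attained at x = 0.5, y = 0:
  not x: Gödel ¬ of 0.5 = 0 (operand ≠ 0)
  (not x → x): 0 ≤ 0.5, so result = 1
  not y: Gödel ¬ of 0 = 1 (operand is 0)
  (x ∧ not y) = min(0.5, 1) = 0.5
  ((not x → x) → (x ∧ not y)): 1 > 0.5, so result = 0.5
  not y: Gödel ¬ of 0 = 1 (operand is 0)
  (not y → y): 1 > 0, so result = 0
  (((not x → x) → (x ∧ not y)) ∨ (not y → y)) = max(0.5, 0) = 0.5
Checking all 9 assignments confirms none give a value below 0.50.

0.50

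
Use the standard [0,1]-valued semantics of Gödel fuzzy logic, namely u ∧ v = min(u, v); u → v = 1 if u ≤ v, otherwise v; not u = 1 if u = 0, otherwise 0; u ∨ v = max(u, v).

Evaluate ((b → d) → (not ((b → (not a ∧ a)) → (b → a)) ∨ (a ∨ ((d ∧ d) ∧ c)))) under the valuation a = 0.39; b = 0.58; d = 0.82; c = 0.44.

(b → d): 0.58 ≤ 0.82, so result = 1
not a: Gödel ¬ of 0.39 = 0 (operand ≠ 0)
(not a ∧ a) = min(0, 0.39) = 0
(b → (not a ∧ a)): 0.58 > 0, so result = 0
(b → a): 0.58 > 0.39, so result = 0.39
((b → (not a ∧ a)) → (b → a)): 0 ≤ 0.39, so result = 1
not ((b → (not a ∧ a)) → (b → a)): Gödel ¬ of 1 = 0 (operand ≠ 0)
(d ∧ d) = min(0.82, 0.82) = 0.82
((d ∧ d) ∧ c) = min(0.82, 0.44) = 0.44
(a ∨ ((d ∧ d) ∧ c)) = max(0.39, 0.44) = 0.44
(not ((b → (not a ∧ a)) → (b → a)) ∨ (a ∨ ((d ∧ d) ∧ c))) = max(0, 0.44) = 0.44
((b → d) → (not ((b → (not a ∧ a)) → (b → a)) ∨ (a ∨ ((d ∧ d) ∧ c)))): 1 > 0.44, so result = 0.44

0.44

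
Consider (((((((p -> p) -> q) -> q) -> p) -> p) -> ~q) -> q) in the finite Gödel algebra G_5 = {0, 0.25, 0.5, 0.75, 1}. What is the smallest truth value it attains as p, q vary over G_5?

0.00

The minimum is attained at p = 0, q = 0:
  (p -> p): 0 ≤ 0, so result = 1
  ((p -> p) -> q): 1 > 0, so result = 0
  (((p -> p) -> q) -> q): 0 ≤ 0, so result = 1
  ((((p -> p) -> q) -> q) -> p): 1 > 0, so result = 0
  (((((p -> p) -> q) -> q) -> p) -> p): 0 ≤ 0, so result = 1
  ~q: Gödel ¬ of 0 = 1 (operand is 0)
  ((((((p -> p) -> q) -> q) -> p) -> p) -> ~q): 1 ≤ 1, so result = 1
  (((((((p -> p) -> q) -> q) -> p) -> p) -> ~q) -> q): 1 > 0, so result = 0
Checking all 25 assignments confirms none give a value below 0.00.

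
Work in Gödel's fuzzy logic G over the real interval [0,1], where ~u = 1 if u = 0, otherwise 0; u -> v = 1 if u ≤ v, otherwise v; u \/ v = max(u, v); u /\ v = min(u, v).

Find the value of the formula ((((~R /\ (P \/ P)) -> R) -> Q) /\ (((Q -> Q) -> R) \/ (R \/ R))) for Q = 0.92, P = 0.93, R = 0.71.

0.71

~R: Gödel ¬ of 0.71 = 0 (operand ≠ 0)
(P \/ P) = max(0.93, 0.93) = 0.93
(~R /\ (P \/ P)) = min(0, 0.93) = 0
((~R /\ (P \/ P)) -> R): 0 ≤ 0.71, so result = 1
(((~R /\ (P \/ P)) -> R) -> Q): 1 > 0.92, so result = 0.92
(Q -> Q): 0.92 ≤ 0.92, so result = 1
((Q -> Q) -> R): 1 > 0.71, so result = 0.71
(R \/ R) = max(0.71, 0.71) = 0.71
(((Q -> Q) -> R) \/ (R \/ R)) = max(0.71, 0.71) = 0.71
((((~R /\ (P \/ P)) -> R) -> Q) /\ (((Q -> Q) -> R) \/ (R \/ R))) = min(0.92, 0.71) = 0.71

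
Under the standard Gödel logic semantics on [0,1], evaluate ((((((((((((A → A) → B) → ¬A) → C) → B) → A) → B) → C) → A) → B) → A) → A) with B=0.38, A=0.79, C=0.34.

0.79

(A → A): 0.79 ≤ 0.79, so result = 1
((A → A) → B): 1 > 0.38, so result = 0.38
¬A: Gödel ¬ of 0.79 = 0 (operand ≠ 0)
(((A → A) → B) → ¬A): 0.38 > 0, so result = 0
((((A → A) → B) → ¬A) → C): 0 ≤ 0.34, so result = 1
(((((A → A) → B) → ¬A) → C) → B): 1 > 0.38, so result = 0.38
((((((A → A) → B) → ¬A) → C) → B) → A): 0.38 ≤ 0.79, so result = 1
(((((((A → A) → B) → ¬A) → C) → B) → A) → B): 1 > 0.38, so result = 0.38
((((((((A → A) → B) → ¬A) → C) → B) → A) → B) → C): 0.38 > 0.34, so result = 0.34
(((((((((A → A) → B) → ¬A) → C) → B) → A) → B) → C) → A): 0.34 ≤ 0.79, so result = 1
((((((((((A → A) → B) → ¬A) → C) → B) → A) → B) → C) → A) → B): 1 > 0.38, so result = 0.38
(((((((((((A → A) → B) → ¬A) → C) → B) → A) → B) → C) → A) → B) → A): 0.38 ≤ 0.79, so result = 1
((((((((((((A → A) → B) → ¬A) → C) → B) → A) → B) → C) → A) → B) → A) → A): 1 > 0.79, so result = 0.79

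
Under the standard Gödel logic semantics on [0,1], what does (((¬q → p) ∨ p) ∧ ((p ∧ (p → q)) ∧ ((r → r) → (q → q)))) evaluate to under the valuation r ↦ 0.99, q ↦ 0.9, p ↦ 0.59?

0.59

¬q: Gödel ¬ of 0.9 = 0 (operand ≠ 0)
(¬q → p): 0 ≤ 0.59, so result = 1
((¬q → p) ∨ p) = max(1, 0.59) = 1
(p → q): 0.59 ≤ 0.9, so result = 1
(p ∧ (p → q)) = min(0.59, 1) = 0.59
(r → r): 0.99 ≤ 0.99, so result = 1
(q → q): 0.9 ≤ 0.9, so result = 1
((r → r) → (q → q)): 1 ≤ 1, so result = 1
((p ∧ (p → q)) ∧ ((r → r) → (q → q))) = min(0.59, 1) = 0.59
(((¬q → p) ∨ p) ∧ ((p ∧ (p → q)) ∧ ((r → r) → (q → q)))) = min(1, 0.59) = 0.59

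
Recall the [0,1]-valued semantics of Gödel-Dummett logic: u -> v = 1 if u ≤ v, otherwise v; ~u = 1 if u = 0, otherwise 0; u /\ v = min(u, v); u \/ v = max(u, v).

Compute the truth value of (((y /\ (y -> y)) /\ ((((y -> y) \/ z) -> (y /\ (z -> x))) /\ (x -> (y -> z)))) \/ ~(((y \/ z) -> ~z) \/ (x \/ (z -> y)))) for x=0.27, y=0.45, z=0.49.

0.27

(y -> y): 0.45 ≤ 0.45, so result = 1
(y /\ (y -> y)) = min(0.45, 1) = 0.45
(y -> y): 0.45 ≤ 0.45, so result = 1
((y -> y) \/ z) = max(1, 0.49) = 1
(z -> x): 0.49 > 0.27, so result = 0.27
(y /\ (z -> x)) = min(0.45, 0.27) = 0.27
(((y -> y) \/ z) -> (y /\ (z -> x))): 1 > 0.27, so result = 0.27
(y -> z): 0.45 ≤ 0.49, so result = 1
(x -> (y -> z)): 0.27 ≤ 1, so result = 1
((((y -> y) \/ z) -> (y /\ (z -> x))) /\ (x -> (y -> z))) = min(0.27, 1) = 0.27
((y /\ (y -> y)) /\ ((((y -> y) \/ z) -> (y /\ (z -> x))) /\ (x -> (y -> z)))) = min(0.45, 0.27) = 0.27
(y \/ z) = max(0.45, 0.49) = 0.49
~z: Gödel ¬ of 0.49 = 0 (operand ≠ 0)
((y \/ z) -> ~z): 0.49 > 0, so result = 0
(z -> y): 0.49 > 0.45, so result = 0.45
(x \/ (z -> y)) = max(0.27, 0.45) = 0.45
(((y \/ z) -> ~z) \/ (x \/ (z -> y))) = max(0, 0.45) = 0.45
~(((y \/ z) -> ~z) \/ (x \/ (z -> y))): Gödel ¬ of 0.45 = 0 (operand ≠ 0)
(((y /\ (y -> y)) /\ ((((y -> y) \/ z) -> (y /\ (z -> x))) /\ (x -> (y -> z)))) \/ ~(((y \/ z) -> ~z) \/ (x \/ (z -> y)))) = max(0.27, 0) = 0.27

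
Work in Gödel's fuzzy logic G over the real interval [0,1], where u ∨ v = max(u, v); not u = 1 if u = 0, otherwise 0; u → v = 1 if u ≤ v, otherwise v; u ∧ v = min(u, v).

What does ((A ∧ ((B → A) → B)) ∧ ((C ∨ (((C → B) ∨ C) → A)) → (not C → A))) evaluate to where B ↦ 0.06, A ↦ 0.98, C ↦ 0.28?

(B → A): 0.06 ≤ 0.98, so result = 1
((B → A) → B): 1 > 0.06, so result = 0.06
(A ∧ ((B → A) → B)) = min(0.98, 0.06) = 0.06
(C → B): 0.28 > 0.06, so result = 0.06
((C → B) ∨ C) = max(0.06, 0.28) = 0.28
(((C → B) ∨ C) → A): 0.28 ≤ 0.98, so result = 1
(C ∨ (((C → B) ∨ C) → A)) = max(0.28, 1) = 1
not C: Gödel ¬ of 0.28 = 0 (operand ≠ 0)
(not C → A): 0 ≤ 0.98, so result = 1
((C ∨ (((C → B) ∨ C) → A)) → (not C → A)): 1 ≤ 1, so result = 1
((A ∧ ((B → A) → B)) ∧ ((C ∨ (((C → B) ∨ C) → A)) → (not C → A))) = min(0.06, 1) = 0.06

0.06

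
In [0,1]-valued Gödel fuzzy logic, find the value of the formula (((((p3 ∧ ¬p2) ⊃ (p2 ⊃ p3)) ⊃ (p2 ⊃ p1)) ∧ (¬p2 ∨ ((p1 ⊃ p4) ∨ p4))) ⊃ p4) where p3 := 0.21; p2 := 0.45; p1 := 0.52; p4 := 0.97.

0.97

¬p2: Gödel ¬ of 0.45 = 0 (operand ≠ 0)
(p3 ∧ ¬p2) = min(0.21, 0) = 0
(p2 ⊃ p3): 0.45 > 0.21, so result = 0.21
((p3 ∧ ¬p2) ⊃ (p2 ⊃ p3)): 0 ≤ 0.21, so result = 1
(p2 ⊃ p1): 0.45 ≤ 0.52, so result = 1
(((p3 ∧ ¬p2) ⊃ (p2 ⊃ p3)) ⊃ (p2 ⊃ p1)): 1 ≤ 1, so result = 1
¬p2: Gödel ¬ of 0.45 = 0 (operand ≠ 0)
(p1 ⊃ p4): 0.52 ≤ 0.97, so result = 1
((p1 ⊃ p4) ∨ p4) = max(1, 0.97) = 1
(¬p2 ∨ ((p1 ⊃ p4) ∨ p4)) = max(0, 1) = 1
((((p3 ∧ ¬p2) ⊃ (p2 ⊃ p3)) ⊃ (p2 ⊃ p1)) ∧ (¬p2 ∨ ((p1 ⊃ p4) ∨ p4))) = min(1, 1) = 1
(((((p3 ∧ ¬p2) ⊃ (p2 ⊃ p3)) ⊃ (p2 ⊃ p1)) ∧ (¬p2 ∨ ((p1 ⊃ p4) ∨ p4))) ⊃ p4): 1 > 0.97, so result = 0.97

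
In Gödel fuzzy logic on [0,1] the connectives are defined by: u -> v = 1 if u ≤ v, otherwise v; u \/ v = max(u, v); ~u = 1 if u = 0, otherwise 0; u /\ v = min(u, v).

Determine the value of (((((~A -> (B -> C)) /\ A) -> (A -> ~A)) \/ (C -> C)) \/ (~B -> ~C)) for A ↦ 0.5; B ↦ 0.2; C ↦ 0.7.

1.00

~A: Gödel ¬ of 0.5 = 0 (operand ≠ 0)
(B -> C): 0.2 ≤ 0.7, so result = 1
(~A -> (B -> C)): 0 ≤ 1, so result = 1
((~A -> (B -> C)) /\ A) = min(1, 0.5) = 0.5
~A: Gödel ¬ of 0.5 = 0 (operand ≠ 0)
(A -> ~A): 0.5 > 0, so result = 0
(((~A -> (B -> C)) /\ A) -> (A -> ~A)): 0.5 > 0, so result = 0
(C -> C): 0.7 ≤ 0.7, so result = 1
((((~A -> (B -> C)) /\ A) -> (A -> ~A)) \/ (C -> C)) = max(0, 1) = 1
~B: Gödel ¬ of 0.2 = 0 (operand ≠ 0)
~C: Gödel ¬ of 0.7 = 0 (operand ≠ 0)
(~B -> ~C): 0 ≤ 0, so result = 1
(((((~A -> (B -> C)) /\ A) -> (A -> ~A)) \/ (C -> C)) \/ (~B -> ~C)) = max(1, 1) = 1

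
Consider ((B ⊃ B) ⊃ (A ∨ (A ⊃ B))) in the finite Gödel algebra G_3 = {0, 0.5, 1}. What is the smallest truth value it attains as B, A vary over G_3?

The minimum is attained at B = 0, A = 0.5:
  (B ⊃ B): 0 ≤ 0, so result = 1
  (A ⊃ B): 0.5 > 0, so result = 0
  (A ∨ (A ⊃ B)) = max(0.5, 0) = 0.5
  ((B ⊃ B) ⊃ (A ∨ (A ⊃ B))): 1 > 0.5, so result = 0.5
Checking all 9 assignments confirms none give a value below 0.50.

0.50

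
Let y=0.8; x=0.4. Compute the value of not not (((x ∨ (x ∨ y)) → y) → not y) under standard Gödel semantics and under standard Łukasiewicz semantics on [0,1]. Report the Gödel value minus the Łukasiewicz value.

Gödel evaluation:
  (x ∨ y) = max(0.4, 0.8) = 0.8
  (x ∨ (x ∨ y)) = max(0.4, 0.8) = 0.8
  ((x ∨ (x ∨ y)) → y): 0.8 ≤ 0.8, so result = 1
  not y: Gödel ¬ of 0.8 = 0 (operand ≠ 0)
  (((x ∨ (x ∨ y)) → y) → not y): 1 > 0, so result = 0
  not (((x ∨ (x ∨ y)) → y) → not y): Gödel ¬ of 0 = 1 (operand is 0)
  not not (((x ∨ (x ∨ y)) → y) → not y): Gödel ¬ of 1 = 0 (operand ≠ 0)
  Gödel value = 0
Łukasiewicz evaluation:
  (x ∨ y) = max(0.4, 0.8) = 0.8
  (x ∨ (x ∨ y)) = max(0.4, 0.8) = 0.8
  ((x ∨ (x ∨ y)) → y): min(1, 1 − 0.8 + 0.8) = 1
  not y: Łukasiewicz ¬ gives 1 − 0.8 = 0.2
  (((x ∨ (x ∨ y)) → y) → not y): min(1, 1 − 1 + 0.2) = 0.2
  not (((x ∨ (x ∨ y)) → y) → not y): Łukasiewicz ¬ gives 1 − 0.2 = 0.8
  not not (((x ∨ (x ∨ y)) → y) → not y): Łukasiewicz ¬ gives 1 − 0.8 = 0.2
  Łukasiewicz value = 0.2
Difference: 0 − 0.2 = -0.20

-0.20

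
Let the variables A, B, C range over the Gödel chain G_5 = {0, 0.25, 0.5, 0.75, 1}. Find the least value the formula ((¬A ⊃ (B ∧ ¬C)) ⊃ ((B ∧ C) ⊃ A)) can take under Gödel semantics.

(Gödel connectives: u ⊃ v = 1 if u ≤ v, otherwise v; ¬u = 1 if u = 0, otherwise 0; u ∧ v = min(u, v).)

The minimum is attained at A = 0.25, B = 0.5, C = 0.5:
  ¬A: Gödel ¬ of 0.25 = 0 (operand ≠ 0)
  ¬C: Gödel ¬ of 0.5 = 0 (operand ≠ 0)
  (B ∧ ¬C) = min(0.5, 0) = 0
  (¬A ⊃ (B ∧ ¬C)): 0 ≤ 0, so result = 1
  (B ∧ C) = min(0.5, 0.5) = 0.5
  ((B ∧ C) ⊃ A): 0.5 > 0.25, so result = 0.25
  ((¬A ⊃ (B ∧ ¬C)) ⊃ ((B ∧ C) ⊃ A)): 1 > 0.25, so result = 0.25
Checking all 125 assignments confirms none give a value below 0.25.

0.25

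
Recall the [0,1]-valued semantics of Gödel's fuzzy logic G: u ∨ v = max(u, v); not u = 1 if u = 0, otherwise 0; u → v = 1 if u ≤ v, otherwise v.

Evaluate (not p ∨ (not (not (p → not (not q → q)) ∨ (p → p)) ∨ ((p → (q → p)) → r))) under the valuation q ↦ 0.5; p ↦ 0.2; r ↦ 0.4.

not p: Gödel ¬ of 0.2 = 0 (operand ≠ 0)
not q: Gödel ¬ of 0.5 = 0 (operand ≠ 0)
(not q → q): 0 ≤ 0.5, so result = 1
not (not q → q): Gödel ¬ of 1 = 0 (operand ≠ 0)
(p → not (not q → q)): 0.2 > 0, so result = 0
not (p → not (not q → q)): Gödel ¬ of 0 = 1 (operand is 0)
(p → p): 0.2 ≤ 0.2, so result = 1
(not (p → not (not q → q)) ∨ (p → p)) = max(1, 1) = 1
not (not (p → not (not q → q)) ∨ (p → p)): Gödel ¬ of 1 = 0 (operand ≠ 0)
(q → p): 0.5 > 0.2, so result = 0.2
(p → (q → p)): 0.2 ≤ 0.2, so result = 1
((p → (q → p)) → r): 1 > 0.4, so result = 0.4
(not (not (p → not (not q → q)) ∨ (p → p)) ∨ ((p → (q → p)) → r)) = max(0, 0.4) = 0.4
(not p ∨ (not (not (p → not (not q → q)) ∨ (p → p)) ∨ ((p → (q → p)) → r))) = max(0, 0.4) = 0.4

0.40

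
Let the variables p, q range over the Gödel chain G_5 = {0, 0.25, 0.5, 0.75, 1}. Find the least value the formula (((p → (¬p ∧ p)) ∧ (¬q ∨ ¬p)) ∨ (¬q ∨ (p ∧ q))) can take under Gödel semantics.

The minimum is attained at p = 0.25, q = 0.25:
  ¬p: Gödel ¬ of 0.25 = 0 (operand ≠ 0)
  (¬p ∧ p) = min(0, 0.25) = 0
  (p → (¬p ∧ p)): 0.25 > 0, so result = 0
  ¬q: Gödel ¬ of 0.25 = 0 (operand ≠ 0)
  ¬p: Gödel ¬ of 0.25 = 0 (operand ≠ 0)
  (¬q ∨ ¬p) = max(0, 0) = 0
  ((p → (¬p ∧ p)) ∧ (¬q ∨ ¬p)) = min(0, 0) = 0
  ¬q: Gödel ¬ of 0.25 = 0 (operand ≠ 0)
  (p ∧ q) = min(0.25, 0.25) = 0.25
  (¬q ∨ (p ∧ q)) = max(0, 0.25) = 0.25
  (((p → (¬p ∧ p)) ∧ (¬q ∨ ¬p)) ∨ (¬q ∨ (p ∧ q))) = max(0, 0.25) = 0.25
Checking all 25 assignments confirms none give a value below 0.25.

0.25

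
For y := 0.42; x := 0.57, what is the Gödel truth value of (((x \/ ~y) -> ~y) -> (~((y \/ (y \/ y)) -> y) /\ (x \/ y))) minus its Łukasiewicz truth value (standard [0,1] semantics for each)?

Gödel evaluation:
  ~y: Gödel ¬ of 0.42 = 0 (operand ≠ 0)
  (x \/ ~y) = max(0.57, 0) = 0.57
  ~y: Gödel ¬ of 0.42 = 0 (operand ≠ 0)
  ((x \/ ~y) -> ~y): 0.57 > 0, so result = 0
  (y \/ y) = max(0.42, 0.42) = 0.42
  (y \/ (y \/ y)) = max(0.42, 0.42) = 0.42
  ((y \/ (y \/ y)) -> y): 0.42 ≤ 0.42, so result = 1
  ~((y \/ (y \/ y)) -> y): Gödel ¬ of 1 = 0 (operand ≠ 0)
  (x \/ y) = max(0.57, 0.42) = 0.57
  (~((y \/ (y \/ y)) -> y) /\ (x \/ y)) = min(0, 0.57) = 0
  (((x \/ ~y) -> ~y) -> (~((y \/ (y \/ y)) -> y) /\ (x \/ y))): 0 ≤ 0, so result = 1
  Gödel value = 1
Łukasiewicz evaluation:
  ~y: Łukasiewicz ¬ gives 1 − 0.42 = 0.58
  (x \/ ~y) = max(0.57, 0.58) = 0.58
  ~y: Łukasiewicz ¬ gives 1 − 0.42 = 0.58
  ((x \/ ~y) -> ~y): min(1, 1 − 0.58 + 0.58) = 1
  (y \/ y) = max(0.42, 0.42) = 0.42
  (y \/ (y \/ y)) = max(0.42, 0.42) = 0.42
  ((y \/ (y \/ y)) -> y): min(1, 1 − 0.42 + 0.42) = 1
  ~((y \/ (y \/ y)) -> y): Łukasiewicz ¬ gives 1 − 1 = 0
  (x \/ y) = max(0.57, 0.42) = 0.57
  (~((y \/ (y \/ y)) -> y) /\ (x \/ y)) = min(0, 0.57) = 0
  (((x \/ ~y) -> ~y) -> (~((y \/ (y \/ y)) -> y) /\ (x \/ y))): min(1, 1 − 1 + 0) = 0
  Łukasiewicz value = 0
Difference: 1 − 0 = 1.00

1.00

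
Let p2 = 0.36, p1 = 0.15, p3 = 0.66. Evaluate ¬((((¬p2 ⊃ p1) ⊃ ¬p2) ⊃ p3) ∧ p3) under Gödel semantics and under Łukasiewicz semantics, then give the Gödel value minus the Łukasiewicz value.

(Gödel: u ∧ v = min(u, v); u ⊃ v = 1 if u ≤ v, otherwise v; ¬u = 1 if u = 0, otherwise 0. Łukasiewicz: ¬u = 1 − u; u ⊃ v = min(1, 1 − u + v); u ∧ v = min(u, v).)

Gödel evaluation:
  ¬p2: Gödel ¬ of 0.36 = 0 (operand ≠ 0)
  (¬p2 ⊃ p1): 0 ≤ 0.15, so result = 1
  ¬p2: Gödel ¬ of 0.36 = 0 (operand ≠ 0)
  ((¬p2 ⊃ p1) ⊃ ¬p2): 1 > 0, so result = 0
  (((¬p2 ⊃ p1) ⊃ ¬p2) ⊃ p3): 0 ≤ 0.66, so result = 1
  ((((¬p2 ⊃ p1) ⊃ ¬p2) ⊃ p3) ∧ p3) = min(1, 0.66) = 0.66
  ¬((((¬p2 ⊃ p1) ⊃ ¬p2) ⊃ p3) ∧ p3): Gödel ¬ of 0.66 = 0 (operand ≠ 0)
  Gödel value = 0
Łukasiewicz evaluation:
  ¬p2: Łukasiewicz ¬ gives 1 − 0.36 = 0.64
  (¬p2 ⊃ p1): min(1, 1 − 0.64 + 0.15) = 0.51
  ¬p2: Łukasiewicz ¬ gives 1 − 0.36 = 0.64
  ((¬p2 ⊃ p1) ⊃ ¬p2): min(1, 1 − 0.51 + 0.64) = 1
  (((¬p2 ⊃ p1) ⊃ ¬p2) ⊃ p3): min(1, 1 − 1 + 0.66) = 0.66
  ((((¬p2 ⊃ p1) ⊃ ¬p2) ⊃ p3) ∧ p3) = min(0.66, 0.66) = 0.66
  ¬((((¬p2 ⊃ p1) ⊃ ¬p2) ⊃ p3) ∧ p3): Łukasiewicz ¬ gives 1 − 0.66 = 0.34
  Łukasiewicz value = 0.34
Difference: 0 − 0.34 = -0.34

-0.34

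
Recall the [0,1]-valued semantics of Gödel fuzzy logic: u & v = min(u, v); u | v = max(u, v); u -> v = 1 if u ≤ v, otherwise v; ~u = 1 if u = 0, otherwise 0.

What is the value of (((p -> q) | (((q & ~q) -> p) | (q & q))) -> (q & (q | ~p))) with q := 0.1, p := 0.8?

(p -> q): 0.8 > 0.1, so result = 0.1
~q: Gödel ¬ of 0.1 = 0 (operand ≠ 0)
(q & ~q) = min(0.1, 0) = 0
((q & ~q) -> p): 0 ≤ 0.8, so result = 1
(q & q) = min(0.1, 0.1) = 0.1
(((q & ~q) -> p) | (q & q)) = max(1, 0.1) = 1
((p -> q) | (((q & ~q) -> p) | (q & q))) = max(0.1, 1) = 1
~p: Gödel ¬ of 0.8 = 0 (operand ≠ 0)
(q | ~p) = max(0.1, 0) = 0.1
(q & (q | ~p)) = min(0.1, 0.1) = 0.1
(((p -> q) | (((q & ~q) -> p) | (q & q))) -> (q & (q | ~p))): 1 > 0.1, so result = 0.1

0.10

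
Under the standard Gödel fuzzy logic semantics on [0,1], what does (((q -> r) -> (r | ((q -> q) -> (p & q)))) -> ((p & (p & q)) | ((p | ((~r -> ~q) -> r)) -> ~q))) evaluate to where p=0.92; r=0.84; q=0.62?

(q -> r): 0.62 ≤ 0.84, so result = 1
(q -> q): 0.62 ≤ 0.62, so result = 1
(p & q) = min(0.92, 0.62) = 0.62
((q -> q) -> (p & q)): 1 > 0.62, so result = 0.62
(r | ((q -> q) -> (p & q))) = max(0.84, 0.62) = 0.84
((q -> r) -> (r | ((q -> q) -> (p & q)))): 1 > 0.84, so result = 0.84
(p & q) = min(0.92, 0.62) = 0.62
(p & (p & q)) = min(0.92, 0.62) = 0.62
~r: Gödel ¬ of 0.84 = 0 (operand ≠ 0)
~q: Gödel ¬ of 0.62 = 0 (operand ≠ 0)
(~r -> ~q): 0 ≤ 0, so result = 1
((~r -> ~q) -> r): 1 > 0.84, so result = 0.84
(p | ((~r -> ~q) -> r)) = max(0.92, 0.84) = 0.92
~q: Gödel ¬ of 0.62 = 0 (operand ≠ 0)
((p | ((~r -> ~q) -> r)) -> ~q): 0.92 > 0, so result = 0
((p & (p & q)) | ((p | ((~r -> ~q) -> r)) -> ~q)) = max(0.62, 0) = 0.62
(((q -> r) -> (r | ((q -> q) -> (p & q)))) -> ((p & (p & q)) | ((p | ((~r -> ~q) -> r)) -> ~q))): 0.84 > 0.62, so result = 0.62

0.62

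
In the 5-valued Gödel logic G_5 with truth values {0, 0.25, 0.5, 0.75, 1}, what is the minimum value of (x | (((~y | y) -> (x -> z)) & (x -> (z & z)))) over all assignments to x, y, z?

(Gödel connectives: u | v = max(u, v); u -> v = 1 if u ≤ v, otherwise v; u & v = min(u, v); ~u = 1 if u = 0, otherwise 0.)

The minimum is attained at x = 0.25, y = 0, z = 0:
  ~y: Gödel ¬ of 0 = 1 (operand is 0)
  (~y | y) = max(1, 0) = 1
  (x -> z): 0.25 > 0, so result = 0
  ((~y | y) -> (x -> z)): 1 > 0, so result = 0
  (z & z) = min(0, 0) = 0
  (x -> (z & z)): 0.25 > 0, so result = 0
  (((~y | y) -> (x -> z)) & (x -> (z & z))) = min(0, 0) = 0
  (x | (((~y | y) -> (x -> z)) & (x -> (z & z)))) = max(0.25, 0) = 0.25
Checking all 125 assignments confirms none give a value below 0.25.

0.25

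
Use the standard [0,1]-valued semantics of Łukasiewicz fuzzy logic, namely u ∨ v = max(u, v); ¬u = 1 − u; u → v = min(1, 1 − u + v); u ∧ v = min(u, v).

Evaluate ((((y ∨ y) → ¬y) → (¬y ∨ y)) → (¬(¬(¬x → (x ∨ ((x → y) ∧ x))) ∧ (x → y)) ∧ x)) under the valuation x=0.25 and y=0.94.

(y ∨ y) = max(0.94, 0.94) = 0.94
¬y: Łukasiewicz ¬ gives 1 − 0.94 = 0.06
((y ∨ y) → ¬y): min(1, 1 − 0.94 + 0.06) = 0.12
¬y: Łukasiewicz ¬ gives 1 − 0.94 = 0.06
(¬y ∨ y) = max(0.06, 0.94) = 0.94
(((y ∨ y) → ¬y) → (¬y ∨ y)): min(1, 1 − 0.12 + 0.94) = 1
¬x: Łukasiewicz ¬ gives 1 − 0.25 = 0.75
(x → y): min(1, 1 − 0.25 + 0.94) = 1
((x → y) ∧ x) = min(1, 0.25) = 0.25
(x ∨ ((x → y) ∧ x)) = max(0.25, 0.25) = 0.25
(¬x → (x ∨ ((x → y) ∧ x))): min(1, 1 − 0.75 + 0.25) = 0.5
¬(¬x → (x ∨ ((x → y) ∧ x))): Łukasiewicz ¬ gives 1 − 0.5 = 0.5
(x → y): min(1, 1 − 0.25 + 0.94) = 1
(¬(¬x → (x ∨ ((x → y) ∧ x))) ∧ (x → y)) = min(0.5, 1) = 0.5
¬(¬(¬x → (x ∨ ((x → y) ∧ x))) ∧ (x → y)): Łukasiewicz ¬ gives 1 − 0.5 = 0.5
(¬(¬(¬x → (x ∨ ((x → y) ∧ x))) ∧ (x → y)) ∧ x) = min(0.5, 0.25) = 0.25
((((y ∨ y) → ¬y) → (¬y ∨ y)) → (¬(¬(¬x → (x ∨ ((x → y) ∧ x))) ∧ (x → y)) ∧ x)): min(1, 1 − 1 + 0.25) = 0.25

0.25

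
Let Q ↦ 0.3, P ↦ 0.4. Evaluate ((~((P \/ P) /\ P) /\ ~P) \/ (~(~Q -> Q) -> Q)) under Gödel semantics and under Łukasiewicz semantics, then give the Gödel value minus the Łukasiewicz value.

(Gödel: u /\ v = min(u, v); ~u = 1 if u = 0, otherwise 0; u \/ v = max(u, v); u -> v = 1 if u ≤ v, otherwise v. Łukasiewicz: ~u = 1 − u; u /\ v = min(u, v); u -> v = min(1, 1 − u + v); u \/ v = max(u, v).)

Gödel evaluation:
  (P \/ P) = max(0.4, 0.4) = 0.4
  ((P \/ P) /\ P) = min(0.4, 0.4) = 0.4
  ~((P \/ P) /\ P): Gödel ¬ of 0.4 = 0 (operand ≠ 0)
  ~P: Gödel ¬ of 0.4 = 0 (operand ≠ 0)
  (~((P \/ P) /\ P) /\ ~P) = min(0, 0) = 0
  ~Q: Gödel ¬ of 0.3 = 0 (operand ≠ 0)
  (~Q -> Q): 0 ≤ 0.3, so result = 1
  ~(~Q -> Q): Gödel ¬ of 1 = 0 (operand ≠ 0)
  (~(~Q -> Q) -> Q): 0 ≤ 0.3, so result = 1
  ((~((P \/ P) /\ P) /\ ~P) \/ (~(~Q -> Q) -> Q)) = max(0, 1) = 1
  Gödel value = 1
Łukasiewicz evaluation:
  (P \/ P) = max(0.4, 0.4) = 0.4
  ((P \/ P) /\ P) = min(0.4, 0.4) = 0.4
  ~((P \/ P) /\ P): Łukasiewicz ¬ gives 1 − 0.4 = 0.6
  ~P: Łukasiewicz ¬ gives 1 − 0.4 = 0.6
  (~((P \/ P) /\ P) /\ ~P) = min(0.6, 0.6) = 0.6
  ~Q: Łukasiewicz ¬ gives 1 − 0.3 = 0.7
  (~Q -> Q): min(1, 1 − 0.7 + 0.3) = 0.6
  ~(~Q -> Q): Łukasiewicz ¬ gives 1 − 0.6 = 0.4
  (~(~Q -> Q) -> Q): min(1, 1 − 0.4 + 0.3) = 0.9
  ((~((P \/ P) /\ P) /\ ~P) \/ (~(~Q -> Q) -> Q)) = max(0.6, 0.9) = 0.9
  Łukasiewicz value = 0.9
Difference: 1 − 0.9 = 0.10

0.10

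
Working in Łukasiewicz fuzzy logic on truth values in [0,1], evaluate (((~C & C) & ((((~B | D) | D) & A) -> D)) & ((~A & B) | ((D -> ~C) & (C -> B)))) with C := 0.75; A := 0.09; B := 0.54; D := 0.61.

0.25

~C: Łukasiewicz ¬ gives 1 − 0.75 = 0.25
(~C & C) = min(0.25, 0.75) = 0.25
~B: Łukasiewicz ¬ gives 1 − 0.54 = 0.46
(~B | D) = max(0.46, 0.61) = 0.61
((~B | D) | D) = max(0.61, 0.61) = 0.61
(((~B | D) | D) & A) = min(0.61, 0.09) = 0.09
((((~B | D) | D) & A) -> D): min(1, 1 − 0.09 + 0.61) = 1
((~C & C) & ((((~B | D) | D) & A) -> D)) = min(0.25, 1) = 0.25
~A: Łukasiewicz ¬ gives 1 − 0.09 = 0.91
(~A & B) = min(0.91, 0.54) = 0.54
~C: Łukasiewicz ¬ gives 1 − 0.75 = 0.25
(D -> ~C): min(1, 1 − 0.61 + 0.25) = 0.64
(C -> B): min(1, 1 − 0.75 + 0.54) = 0.79
((D -> ~C) & (C -> B)) = min(0.64, 0.79) = 0.64
((~A & B) | ((D -> ~C) & (C -> B))) = max(0.54, 0.64) = 0.64
(((~C & C) & ((((~B | D) | D) & A) -> D)) & ((~A & B) | ((D -> ~C) & (C -> B)))) = min(0.25, 0.64) = 0.25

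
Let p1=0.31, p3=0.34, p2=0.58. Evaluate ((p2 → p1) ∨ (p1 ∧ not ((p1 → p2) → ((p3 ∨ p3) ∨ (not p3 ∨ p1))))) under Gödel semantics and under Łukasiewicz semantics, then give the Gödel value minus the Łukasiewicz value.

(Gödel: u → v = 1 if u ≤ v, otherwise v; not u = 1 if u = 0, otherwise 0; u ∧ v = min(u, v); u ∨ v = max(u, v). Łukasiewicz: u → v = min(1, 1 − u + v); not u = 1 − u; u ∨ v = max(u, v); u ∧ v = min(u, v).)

-0.42

Gödel evaluation:
  (p2 → p1): 0.58 > 0.31, so result = 0.31
  (p1 → p2): 0.31 ≤ 0.58, so result = 1
  (p3 ∨ p3) = max(0.34, 0.34) = 0.34
  not p3: Gödel ¬ of 0.34 = 0 (operand ≠ 0)
  (not p3 ∨ p1) = max(0, 0.31) = 0.31
  ((p3 ∨ p3) ∨ (not p3 ∨ p1)) = max(0.34, 0.31) = 0.34
  ((p1 → p2) → ((p3 ∨ p3) ∨ (not p3 ∨ p1))): 1 > 0.34, so result = 0.34
  not ((p1 → p2) → ((p3 ∨ p3) ∨ (not p3 ∨ p1))): Gödel ¬ of 0.34 = 0 (operand ≠ 0)
  (p1 ∧ not ((p1 → p2) → ((p3 ∨ p3) ∨ (not p3 ∨ p1)))) = min(0.31, 0) = 0
  ((p2 → p1) ∨ (p1 ∧ not ((p1 → p2) → ((p3 ∨ p3) ∨ (not p3 ∨ p1))))) = max(0.31, 0) = 0.31
  Gödel value = 0.31
Łukasiewicz evaluation:
  (p2 → p1): min(1, 1 − 0.58 + 0.31) = 0.73
  (p1 → p2): min(1, 1 − 0.31 + 0.58) = 1
  (p3 ∨ p3) = max(0.34, 0.34) = 0.34
  not p3: Łukasiewicz ¬ gives 1 − 0.34 = 0.66
  (not p3 ∨ p1) = max(0.66, 0.31) = 0.66
  ((p3 ∨ p3) ∨ (not p3 ∨ p1)) = max(0.34, 0.66) = 0.66
  ((p1 → p2) → ((p3 ∨ p3) ∨ (not p3 ∨ p1))): min(1, 1 − 1 + 0.66) = 0.66
  not ((p1 → p2) → ((p3 ∨ p3) ∨ (not p3 ∨ p1))): Łukasiewicz ¬ gives 1 − 0.66 = 0.34
  (p1 ∧ not ((p1 → p2) → ((p3 ∨ p3) ∨ (not p3 ∨ p1)))) = min(0.31, 0.34) = 0.31
  ((p2 → p1) ∨ (p1 ∧ not ((p1 → p2) → ((p3 ∨ p3) ∨ (not p3 ∨ p1))))) = max(0.73, 0.31) = 0.73
  Łukasiewicz value = 0.73
Difference: 0.31 − 0.73 = -0.42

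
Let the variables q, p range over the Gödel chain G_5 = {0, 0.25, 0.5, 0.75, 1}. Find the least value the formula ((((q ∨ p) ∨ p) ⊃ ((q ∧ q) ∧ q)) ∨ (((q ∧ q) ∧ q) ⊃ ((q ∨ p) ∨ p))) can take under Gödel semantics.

Every assignment gives 1. For instance at q = 0, p = 0:
  (q ∨ p) = max(0, 0) = 0
  ((q ∨ p) ∨ p) = max(0, 0) = 0
  (q ∧ q) = min(0, 0) = 0
  ((q ∧ q) ∧ q) = min(0, 0) = 0
  (((q ∨ p) ∨ p) ⊃ ((q ∧ q) ∧ q)): 0 ≤ 0, so result = 1
  (q ∧ q) = min(0, 0) = 0
  ((q ∧ q) ∧ q) = min(0, 0) = 0
  (q ∨ p) = max(0, 0) = 0
  ((q ∨ p) ∨ p) = max(0, 0) = 0
  (((q ∧ q) ∧ q) ⊃ ((q ∨ p) ∨ p)): 0 ≤ 0, so result = 1
  ((((q ∨ p) ∨ p) ⊃ ((q ∧ q) ∧ q)) ∨ (((q ∧ q) ∧ q) ⊃ ((q ∨ p) ∨ p))) = max(1, 1) = 1
All 25 assignments give value 1 — the formula is a G_5-tautology.

1.00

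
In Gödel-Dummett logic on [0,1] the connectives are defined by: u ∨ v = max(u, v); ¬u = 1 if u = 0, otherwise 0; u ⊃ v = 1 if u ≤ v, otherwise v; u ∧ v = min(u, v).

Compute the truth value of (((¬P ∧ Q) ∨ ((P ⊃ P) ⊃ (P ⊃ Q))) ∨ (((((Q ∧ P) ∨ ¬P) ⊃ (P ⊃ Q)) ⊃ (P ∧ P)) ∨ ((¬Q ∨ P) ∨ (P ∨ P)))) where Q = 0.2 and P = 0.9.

0.90

¬P: Gödel ¬ of 0.9 = 0 (operand ≠ 0)
(¬P ∧ Q) = min(0, 0.2) = 0
(P ⊃ P): 0.9 ≤ 0.9, so result = 1
(P ⊃ Q): 0.9 > 0.2, so result = 0.2
((P ⊃ P) ⊃ (P ⊃ Q)): 1 > 0.2, so result = 0.2
((¬P ∧ Q) ∨ ((P ⊃ P) ⊃ (P ⊃ Q))) = max(0, 0.2) = 0.2
(Q ∧ P) = min(0.2, 0.9) = 0.2
¬P: Gödel ¬ of 0.9 = 0 (operand ≠ 0)
((Q ∧ P) ∨ ¬P) = max(0.2, 0) = 0.2
(P ⊃ Q): 0.9 > 0.2, so result = 0.2
(((Q ∧ P) ∨ ¬P) ⊃ (P ⊃ Q)): 0.2 ≤ 0.2, so result = 1
(P ∧ P) = min(0.9, 0.9) = 0.9
((((Q ∧ P) ∨ ¬P) ⊃ (P ⊃ Q)) ⊃ (P ∧ P)): 1 > 0.9, so result = 0.9
¬Q: Gödel ¬ of 0.2 = 0 (operand ≠ 0)
(¬Q ∨ P) = max(0, 0.9) = 0.9
(P ∨ P) = max(0.9, 0.9) = 0.9
((¬Q ∨ P) ∨ (P ∨ P)) = max(0.9, 0.9) = 0.9
(((((Q ∧ P) ∨ ¬P) ⊃ (P ⊃ Q)) ⊃ (P ∧ P)) ∨ ((¬Q ∨ P) ∨ (P ∨ P))) = max(0.9, 0.9) = 0.9
(((¬P ∧ Q) ∨ ((P ⊃ P) ⊃ (P ⊃ Q))) ∨ (((((Q ∧ P) ∨ ¬P) ⊃ (P ⊃ Q)) ⊃ (P ∧ P)) ∨ ((¬Q ∨ P) ∨ (P ∨ P)))) = max(0.2, 0.9) = 0.9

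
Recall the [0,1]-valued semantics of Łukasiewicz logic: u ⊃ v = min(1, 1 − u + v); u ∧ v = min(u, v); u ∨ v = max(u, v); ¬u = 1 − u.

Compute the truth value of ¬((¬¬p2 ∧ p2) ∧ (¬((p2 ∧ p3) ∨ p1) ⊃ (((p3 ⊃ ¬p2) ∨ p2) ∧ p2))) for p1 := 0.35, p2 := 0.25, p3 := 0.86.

0.75

¬p2: Łukasiewicz ¬ gives 1 − 0.25 = 0.75
¬¬p2: Łukasiewicz ¬ gives 1 − 0.75 = 0.25
(¬¬p2 ∧ p2) = min(0.25, 0.25) = 0.25
(p2 ∧ p3) = min(0.25, 0.86) = 0.25
((p2 ∧ p3) ∨ p1) = max(0.25, 0.35) = 0.35
¬((p2 ∧ p3) ∨ p1): Łukasiewicz ¬ gives 1 − 0.35 = 0.65
¬p2: Łukasiewicz ¬ gives 1 − 0.25 = 0.75
(p3 ⊃ ¬p2): min(1, 1 − 0.86 + 0.75) = 0.89
((p3 ⊃ ¬p2) ∨ p2) = max(0.89, 0.25) = 0.89
(((p3 ⊃ ¬p2) ∨ p2) ∧ p2) = min(0.89, 0.25) = 0.25
(¬((p2 ∧ p3) ∨ p1) ⊃ (((p3 ⊃ ¬p2) ∨ p2) ∧ p2)): min(1, 1 − 0.65 + 0.25) = 0.6
((¬¬p2 ∧ p2) ∧ (¬((p2 ∧ p3) ∨ p1) ⊃ (((p3 ⊃ ¬p2) ∨ p2) ∧ p2))) = min(0.25, 0.6) = 0.25
¬((¬¬p2 ∧ p2) ∧ (¬((p2 ∧ p3) ∨ p1) ⊃ (((p3 ⊃ ¬p2) ∨ p2) ∧ p2))): Łukasiewicz ¬ gives 1 − 0.25 = 0.75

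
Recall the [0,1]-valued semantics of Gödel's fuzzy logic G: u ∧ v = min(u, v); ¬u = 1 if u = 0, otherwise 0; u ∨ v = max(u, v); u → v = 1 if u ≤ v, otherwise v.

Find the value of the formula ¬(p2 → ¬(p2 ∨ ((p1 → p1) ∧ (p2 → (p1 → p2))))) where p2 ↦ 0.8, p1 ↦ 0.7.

(p1 → p1): 0.7 ≤ 0.7, so result = 1
(p1 → p2): 0.7 ≤ 0.8, so result = 1
(p2 → (p1 → p2)): 0.8 ≤ 1, so result = 1
((p1 → p1) ∧ (p2 → (p1 → p2))) = min(1, 1) = 1
(p2 ∨ ((p1 → p1) ∧ (p2 → (p1 → p2)))) = max(0.8, 1) = 1
¬(p2 ∨ ((p1 → p1) ∧ (p2 → (p1 → p2)))): Gödel ¬ of 1 = 0 (operand ≠ 0)
(p2 → ¬(p2 ∨ ((p1 → p1) ∧ (p2 → (p1 → p2))))): 0.8 > 0, so result = 0
¬(p2 → ¬(p2 ∨ ((p1 → p1) ∧ (p2 → (p1 → p2))))): Gödel ¬ of 0 = 1 (operand is 0)

1.00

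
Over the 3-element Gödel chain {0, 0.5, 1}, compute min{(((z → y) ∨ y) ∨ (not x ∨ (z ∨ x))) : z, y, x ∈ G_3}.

The minimum is attained at z = 0.5, y = 0, x = 0.5:
  (z → y): 0.5 > 0, so result = 0
  ((z → y) ∨ y) = max(0, 0) = 0
  not x: Gödel ¬ of 0.5 = 0 (operand ≠ 0)
  (z ∨ x) = max(0.5, 0.5) = 0.5
  (not x ∨ (z ∨ x)) = max(0, 0.5) = 0.5
  (((z → y) ∨ y) ∨ (not x ∨ (z ∨ x))) = max(0, 0.5) = 0.5
Checking all 27 assignments confirms none give a value below 0.50.

0.50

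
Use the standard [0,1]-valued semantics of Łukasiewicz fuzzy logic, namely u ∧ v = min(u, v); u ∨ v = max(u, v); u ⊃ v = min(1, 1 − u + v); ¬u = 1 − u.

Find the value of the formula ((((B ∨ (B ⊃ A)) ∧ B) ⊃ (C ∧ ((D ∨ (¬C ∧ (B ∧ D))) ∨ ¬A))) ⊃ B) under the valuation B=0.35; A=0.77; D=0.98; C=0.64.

0.35

(B ⊃ A): min(1, 1 − 0.35 + 0.77) = 1
(B ∨ (B ⊃ A)) = max(0.35, 1) = 1
((B ∨ (B ⊃ A)) ∧ B) = min(1, 0.35) = 0.35
¬C: Łukasiewicz ¬ gives 1 − 0.64 = 0.36
(B ∧ D) = min(0.35, 0.98) = 0.35
(¬C ∧ (B ∧ D)) = min(0.36, 0.35) = 0.35
(D ∨ (¬C ∧ (B ∧ D))) = max(0.98, 0.35) = 0.98
¬A: Łukasiewicz ¬ gives 1 − 0.77 = 0.23
((D ∨ (¬C ∧ (B ∧ D))) ∨ ¬A) = max(0.98, 0.23) = 0.98
(C ∧ ((D ∨ (¬C ∧ (B ∧ D))) ∨ ¬A)) = min(0.64, 0.98) = 0.64
(((B ∨ (B ⊃ A)) ∧ B) ⊃ (C ∧ ((D ∨ (¬C ∧ (B ∧ D))) ∨ ¬A))): min(1, 1 − 0.35 + 0.64) = 1
((((B ∨ (B ⊃ A)) ∧ B) ⊃ (C ∧ ((D ∨ (¬C ∧ (B ∧ D))) ∨ ¬A))) ⊃ B): min(1, 1 − 1 + 0.35) = 0.35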